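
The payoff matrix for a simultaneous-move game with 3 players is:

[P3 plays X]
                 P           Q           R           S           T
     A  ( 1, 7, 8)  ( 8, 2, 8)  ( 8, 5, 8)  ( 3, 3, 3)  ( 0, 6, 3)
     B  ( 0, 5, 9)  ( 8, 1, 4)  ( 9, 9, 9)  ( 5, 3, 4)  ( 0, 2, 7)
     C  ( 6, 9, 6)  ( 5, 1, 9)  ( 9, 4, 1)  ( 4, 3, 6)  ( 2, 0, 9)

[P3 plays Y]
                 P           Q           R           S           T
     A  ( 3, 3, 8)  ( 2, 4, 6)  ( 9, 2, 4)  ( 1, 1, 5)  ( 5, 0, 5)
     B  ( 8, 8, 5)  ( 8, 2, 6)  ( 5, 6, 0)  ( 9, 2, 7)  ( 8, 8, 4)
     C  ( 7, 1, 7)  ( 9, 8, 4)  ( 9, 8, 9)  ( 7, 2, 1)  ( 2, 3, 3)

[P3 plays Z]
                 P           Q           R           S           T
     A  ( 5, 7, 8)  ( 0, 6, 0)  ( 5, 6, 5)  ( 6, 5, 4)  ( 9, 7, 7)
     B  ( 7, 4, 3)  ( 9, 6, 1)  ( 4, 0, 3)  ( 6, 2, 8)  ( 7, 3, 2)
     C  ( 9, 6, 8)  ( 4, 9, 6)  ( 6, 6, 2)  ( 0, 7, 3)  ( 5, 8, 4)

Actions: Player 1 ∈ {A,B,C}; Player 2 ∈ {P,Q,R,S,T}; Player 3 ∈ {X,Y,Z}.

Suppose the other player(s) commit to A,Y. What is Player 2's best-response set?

BR_2 = {Q}

u_2(P vs A,Y) = 3
u_2(Q vs A,Y) = 4
u_2(R vs A,Y) = 2
u_2(S vs A,Y) = 1
u_2(T vs A,Y) = 0
max payoff 4 at {Q}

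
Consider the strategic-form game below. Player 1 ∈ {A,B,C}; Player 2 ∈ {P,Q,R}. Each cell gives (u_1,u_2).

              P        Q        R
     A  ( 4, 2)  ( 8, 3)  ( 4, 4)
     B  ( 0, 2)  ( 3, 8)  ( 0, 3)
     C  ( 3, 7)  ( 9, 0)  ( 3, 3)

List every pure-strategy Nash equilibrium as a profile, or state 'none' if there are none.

(A,P): not NE [P2→R gives 4>2]
(A,Q): not NE [P1→C gives 9>8; P2→R gives 4>3]
(A,R): NE
(B,P): not NE [P1→A gives 4>0; P2→Q gives 8>2]
(B,Q): not NE [P1→C gives 9>3]
(B,R): not NE [P1→A gives 4>0; P2→Q gives 8>3]
(C,P): not NE [P1→A gives 4>3]
(C,Q): not NE [P2→P gives 7>0]
(C,R): not NE [P1→A gives 4>3; P2→P gives 7>3]

PSNE = {(A,R)}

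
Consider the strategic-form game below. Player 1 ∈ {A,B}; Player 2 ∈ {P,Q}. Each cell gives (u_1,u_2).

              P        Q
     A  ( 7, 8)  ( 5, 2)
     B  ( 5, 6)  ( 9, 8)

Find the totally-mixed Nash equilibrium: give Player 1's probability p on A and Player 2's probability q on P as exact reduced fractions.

p=1/4, q=2/3

P1 indiff ⇒ q·7+(1-q)·5 = q·5+(1-q)·9 ⇒ q(2) = (1-q)(4) ⇒ q = 2/3
P2 indiff ⇒ p·8+(1-p)·6 = p·2+(1-p)·8 ⇒ p(6) = (1-p)(2) ⇒ p = 1/4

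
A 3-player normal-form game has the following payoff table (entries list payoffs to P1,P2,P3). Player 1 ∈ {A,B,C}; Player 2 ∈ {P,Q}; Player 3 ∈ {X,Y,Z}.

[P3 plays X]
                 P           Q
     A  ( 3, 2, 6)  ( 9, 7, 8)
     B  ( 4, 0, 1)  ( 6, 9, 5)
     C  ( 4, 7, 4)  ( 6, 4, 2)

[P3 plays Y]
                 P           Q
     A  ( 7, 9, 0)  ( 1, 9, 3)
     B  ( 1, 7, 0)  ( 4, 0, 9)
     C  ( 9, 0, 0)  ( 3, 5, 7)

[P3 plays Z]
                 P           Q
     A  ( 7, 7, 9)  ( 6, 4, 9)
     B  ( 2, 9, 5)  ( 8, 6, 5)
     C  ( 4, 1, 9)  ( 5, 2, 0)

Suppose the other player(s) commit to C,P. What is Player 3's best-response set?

argmax u_3 = {Z}

u_3(X vs C,P) = 4
u_3(Y vs C,P) = 0
u_3(Z vs C,P) = 9
max payoff 9 at {Z}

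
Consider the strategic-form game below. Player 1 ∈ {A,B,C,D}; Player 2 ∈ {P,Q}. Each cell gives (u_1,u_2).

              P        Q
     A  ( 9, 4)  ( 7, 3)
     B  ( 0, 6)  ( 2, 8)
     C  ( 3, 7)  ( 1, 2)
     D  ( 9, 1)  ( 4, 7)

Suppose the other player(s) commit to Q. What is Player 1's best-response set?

u_1(A vs Q) = 7
u_1(B vs Q) = 2
u_1(C vs Q) = 1
u_1(D vs Q) = 4
max payoff 7 at {A}

BR_1 = {A}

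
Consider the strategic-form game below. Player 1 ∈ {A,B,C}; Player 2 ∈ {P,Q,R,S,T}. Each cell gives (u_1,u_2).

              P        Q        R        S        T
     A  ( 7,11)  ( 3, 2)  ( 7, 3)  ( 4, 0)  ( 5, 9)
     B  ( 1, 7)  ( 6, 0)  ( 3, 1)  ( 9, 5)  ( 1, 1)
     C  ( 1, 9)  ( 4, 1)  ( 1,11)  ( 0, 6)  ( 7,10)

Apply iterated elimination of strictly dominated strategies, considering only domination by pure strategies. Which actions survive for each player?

P2 drop Q (P beats it: A:11>2 B:7>0 C:9>1)
P2 drop S (P beats it: A:11>0 B:7>5 C:9>6)
P1 drop B (A beats it: P:7>1 R:7>3 T:5>1)
P1→{A,C} P2→{P,R,T}

Survivors P1:{A,C} P2:{P,R,T}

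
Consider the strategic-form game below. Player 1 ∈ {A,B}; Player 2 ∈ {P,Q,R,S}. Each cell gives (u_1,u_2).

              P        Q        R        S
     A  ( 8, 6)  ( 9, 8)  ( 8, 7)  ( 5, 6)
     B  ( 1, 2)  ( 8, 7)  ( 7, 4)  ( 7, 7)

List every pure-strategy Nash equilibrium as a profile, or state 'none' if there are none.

(A,P): not NE [P2→Q gives 8>6]
(A,Q): NE
(A,R): not NE [P2→Q gives 8>7]
(A,S): not NE [P1→B gives 7>5; P2→Q gives 8>6]
(B,P): not NE [P1→A gives 8>1; P2→S gives 7>2]
(B,Q): not NE [P1→A gives 9>8]
(B,R): not NE [P1→A gives 8>7; P2→S gives 7>4]
(B,S): NE

PSNE = {(A,Q), (B,S)}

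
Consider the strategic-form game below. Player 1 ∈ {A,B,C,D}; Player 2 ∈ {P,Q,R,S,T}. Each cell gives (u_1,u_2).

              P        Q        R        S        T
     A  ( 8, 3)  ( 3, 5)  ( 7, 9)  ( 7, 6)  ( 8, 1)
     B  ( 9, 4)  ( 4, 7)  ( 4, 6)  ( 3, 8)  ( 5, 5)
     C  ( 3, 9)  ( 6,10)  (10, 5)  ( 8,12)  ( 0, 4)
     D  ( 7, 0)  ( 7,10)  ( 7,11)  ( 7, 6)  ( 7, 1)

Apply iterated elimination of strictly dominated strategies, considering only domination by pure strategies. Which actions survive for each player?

P2 drop P (Q beats it: A:5>3 B:7>4 C:10>9 D:10>0)
P1 drop B (D beats it: Q:7>4 R:7>4 S:7>3 T:7>5)
P2 drop T (Q beats it: A:5>1 C:10>4 D:10>1)
P1 drop A (C beats it: Q:6>3 R:10>7 S:8>7)
P1→{C,D} P2→{Q,R,S}

Survivors P1:{C,D} P2:{Q,R,S}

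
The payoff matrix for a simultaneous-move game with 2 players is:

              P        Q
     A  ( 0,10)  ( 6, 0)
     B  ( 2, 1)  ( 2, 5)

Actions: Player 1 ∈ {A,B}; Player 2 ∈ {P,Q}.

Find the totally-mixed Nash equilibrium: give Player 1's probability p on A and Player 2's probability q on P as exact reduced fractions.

P1 indiff ⇒ q·0+(1-q)·6 = q·2+(1-q)·2 ⇒ q(-2) = (1-q)(-4) ⇒ q = 2/3
P2 indiff ⇒ p·10+(1-p)·1 = p·0+(1-p)·5 ⇒ p(10) = (1-p)(4) ⇒ p = 2/7

p=2/7, q=2/3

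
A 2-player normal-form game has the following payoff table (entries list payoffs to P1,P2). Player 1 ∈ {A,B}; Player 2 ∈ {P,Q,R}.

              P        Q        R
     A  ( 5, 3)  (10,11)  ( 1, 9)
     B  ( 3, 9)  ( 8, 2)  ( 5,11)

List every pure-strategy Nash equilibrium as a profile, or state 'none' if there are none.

(A,P): not NE [P2→Q gives 11>3]
(A,Q): NE
(A,R): not NE [P1→B gives 5>1; P2→Q gives 11>9]
(B,P): not NE [P1→A gives 5>3; P2→R gives 11>9]
(B,Q): not NE [P1→A gives 10>8; P2→R gives 11>2]
(B,R): NE

Nash profiles: (A,Q), (B,R)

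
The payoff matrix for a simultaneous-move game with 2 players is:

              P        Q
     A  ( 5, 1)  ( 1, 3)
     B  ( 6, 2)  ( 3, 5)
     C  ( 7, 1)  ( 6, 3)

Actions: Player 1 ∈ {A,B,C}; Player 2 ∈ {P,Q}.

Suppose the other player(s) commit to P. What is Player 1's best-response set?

argmax u_1 = {C}

u_1(A vs P) = 5
u_1(B vs P) = 6
u_1(C vs P) = 7
max payoff 7 at {C}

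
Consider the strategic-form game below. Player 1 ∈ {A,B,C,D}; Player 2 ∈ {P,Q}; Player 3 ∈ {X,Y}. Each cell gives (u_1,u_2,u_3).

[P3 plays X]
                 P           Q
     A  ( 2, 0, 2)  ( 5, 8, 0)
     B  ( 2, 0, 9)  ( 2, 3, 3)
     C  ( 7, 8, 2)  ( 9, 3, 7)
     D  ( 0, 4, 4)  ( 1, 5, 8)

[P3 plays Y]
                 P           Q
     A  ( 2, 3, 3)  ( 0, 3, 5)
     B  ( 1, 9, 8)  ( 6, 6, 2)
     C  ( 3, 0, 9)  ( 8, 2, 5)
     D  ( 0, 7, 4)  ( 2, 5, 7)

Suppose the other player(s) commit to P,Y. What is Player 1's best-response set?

u_1(A vs P,Y) = 2
u_1(B vs P,Y) = 1
u_1(C vs P,Y) = 3
u_1(D vs P,Y) = 0
max payoff 3 at {C}

argmax u_1 = {C}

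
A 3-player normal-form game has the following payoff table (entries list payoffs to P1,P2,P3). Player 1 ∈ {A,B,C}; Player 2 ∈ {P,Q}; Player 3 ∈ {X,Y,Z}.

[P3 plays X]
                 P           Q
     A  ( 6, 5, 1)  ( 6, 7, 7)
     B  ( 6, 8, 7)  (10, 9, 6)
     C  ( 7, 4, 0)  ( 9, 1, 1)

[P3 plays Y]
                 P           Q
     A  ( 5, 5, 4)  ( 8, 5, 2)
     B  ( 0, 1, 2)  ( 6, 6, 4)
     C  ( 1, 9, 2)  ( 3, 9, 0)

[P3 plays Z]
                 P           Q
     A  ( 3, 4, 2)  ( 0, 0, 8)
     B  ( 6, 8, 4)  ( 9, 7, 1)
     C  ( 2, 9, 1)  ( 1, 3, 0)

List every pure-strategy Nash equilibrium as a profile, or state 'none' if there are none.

(A,P,X): not NE [P1→C gives 7>6; P2→Q gives 7>5; P3→Y gives 4>1]
(A,P,Y): NE
(A,P,Z): not NE [P1→B gives 6>3; P3→Y gives 4>2]
(A,Q,X): not NE [P1→B gives 10>6; P3→Z gives 8>7]
(A,Q,Y): not NE [P3→Z gives 8>2]
(A,Q,Z): not NE [P1→B gives 9>0; P2→P gives 4>0]
(B,P,X): not NE [P1→C gives 7>6; P2→Q gives 9>8]
(B,P,Y): not NE [P1→A gives 5>0; P2→Q gives 6>1; P3→X gives 7>2]
(B,P,Z): not NE [P3→X gives 7>4]
(B,Q,X): NE
(B,Q,Y): not NE [P1→A gives 8>6; P3→X gives 6>4]
(B,Q,Z): not NE [P2→P gives 8>7; P3→X gives 6>1]
(C,P,X): not NE [P3→Y gives 2>0]
(C,P,Y): not NE [P1→A gives 5>1]
(C,P,Z): not NE [P1→B gives 6>2; P3→Y gives 2>1]
(C,Q,X): not NE [P1→B gives 10>9; P2→P gives 4>1]
(C,Q,Y): not NE [P1→A gives 8>3; P3→X gives 1>0]
(C,Q,Z): not NE [P1→B gives 9>1; P2→P gives 9>3; P3→X gives 1>0]

PSNE = {(A,P,Y), (B,Q,X)}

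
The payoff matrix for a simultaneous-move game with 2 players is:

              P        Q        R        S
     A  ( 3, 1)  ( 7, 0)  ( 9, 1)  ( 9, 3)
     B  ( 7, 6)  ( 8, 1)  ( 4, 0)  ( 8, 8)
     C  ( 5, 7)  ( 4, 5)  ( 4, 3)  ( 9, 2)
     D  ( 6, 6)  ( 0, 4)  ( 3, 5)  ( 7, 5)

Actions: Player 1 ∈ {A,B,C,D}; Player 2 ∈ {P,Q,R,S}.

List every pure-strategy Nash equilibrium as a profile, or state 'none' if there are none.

NE set: (A,S)

(A,P): not NE [P1→B gives 7>3; P2→S gives 3>1]
(A,Q): not NE [P1→B gives 8>7; P2→S gives 3>0]
(A,R): not NE [P2→S gives 3>1]
(A,S): NE
(B,P): not NE [P2→S gives 8>6]
(B,Q): not NE [P2→S gives 8>1]
(B,R): not NE [P1→A gives 9>4; P2→S gives 8>0]
(B,S): not NE [P1→C gives 9>8]
(C,P): not NE [P1→B gives 7>5]
(C,Q): not NE [P1→B gives 8>4; P2→P gives 7>5]
(C,R): not NE [P1→A gives 9>4; P2→P gives 7>3]
(C,S): not NE [P2→P gives 7>2]
(D,P): not NE [P1→B gives 7>6]
(D,Q): not NE [P1→B gives 8>0; P2→P gives 6>4]
(D,R): not NE [P1→A gives 9>3; P2→P gives 6>5]
(D,S): not NE [P1→C gives 9>7; P2→P gives 6>5]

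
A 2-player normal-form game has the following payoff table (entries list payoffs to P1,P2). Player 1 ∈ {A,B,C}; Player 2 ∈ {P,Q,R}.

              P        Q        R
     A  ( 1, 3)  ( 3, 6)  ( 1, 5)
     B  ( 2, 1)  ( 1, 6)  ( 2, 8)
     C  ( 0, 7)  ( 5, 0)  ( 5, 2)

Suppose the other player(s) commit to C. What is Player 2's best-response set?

P2 best: {P}

u_2(P vs C) = 7
u_2(Q vs C) = 0
u_2(R vs C) = 2
max payoff 7 at {P}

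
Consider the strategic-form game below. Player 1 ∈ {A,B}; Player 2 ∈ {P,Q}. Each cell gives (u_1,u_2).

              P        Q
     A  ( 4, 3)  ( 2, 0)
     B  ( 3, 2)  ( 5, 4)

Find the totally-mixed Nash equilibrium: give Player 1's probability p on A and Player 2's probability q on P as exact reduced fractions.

P1 mixes 2/5 on A; P2 mixes 3/4 on P

P1 indiff ⇒ q·4+(1-q)·2 = q·3+(1-q)·5 ⇒ q(1) = (1-q)(3) ⇒ q = 3/4
P2 indiff ⇒ p·3+(1-p)·2 = p·0+(1-p)·4 ⇒ p(3) = (1-p)(2) ⇒ p = 2/5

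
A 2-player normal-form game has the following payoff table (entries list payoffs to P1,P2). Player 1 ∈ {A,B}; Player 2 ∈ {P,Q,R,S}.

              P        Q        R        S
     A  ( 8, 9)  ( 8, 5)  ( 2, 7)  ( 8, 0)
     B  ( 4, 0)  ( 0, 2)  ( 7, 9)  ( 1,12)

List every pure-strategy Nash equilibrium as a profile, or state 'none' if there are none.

(A,P): NE
(A,Q): not NE [P2→P gives 9>5]
(A,R): not NE [P1→B gives 7>2; P2→P gives 9>7]
(A,S): not NE [P2→P gives 9>0]
(B,P): not NE [P1→A gives 8>4; P2→S gives 12>0]
(B,Q): not NE [P1→A gives 8>0; P2→S gives 12>2]
(B,R): not NE [P2→S gives 12>9]
(B,S): not NE [P1→A gives 8>1]

Nash profiles: (A,P)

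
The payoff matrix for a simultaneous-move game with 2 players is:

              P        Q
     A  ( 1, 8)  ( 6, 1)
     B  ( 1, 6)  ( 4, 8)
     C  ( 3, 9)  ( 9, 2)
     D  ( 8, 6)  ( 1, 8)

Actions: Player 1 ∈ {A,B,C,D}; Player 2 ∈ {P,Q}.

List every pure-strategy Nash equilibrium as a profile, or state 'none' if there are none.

(A,P): not NE [P1→D gives 8>1]
(A,Q): not NE [P1→C gives 9>6; P2→P gives 8>1]
(B,P): not NE [P1→D gives 8>1; P2→Q gives 8>6]
(B,Q): not NE [P1→C gives 9>4]
(C,P): not NE [P1→D gives 8>3]
(C,Q): not NE [P2→P gives 9>2]
(D,P): not NE [P2→Q gives 8>6]
(D,Q): not NE [P1→C gives 9>1]

No pure NE.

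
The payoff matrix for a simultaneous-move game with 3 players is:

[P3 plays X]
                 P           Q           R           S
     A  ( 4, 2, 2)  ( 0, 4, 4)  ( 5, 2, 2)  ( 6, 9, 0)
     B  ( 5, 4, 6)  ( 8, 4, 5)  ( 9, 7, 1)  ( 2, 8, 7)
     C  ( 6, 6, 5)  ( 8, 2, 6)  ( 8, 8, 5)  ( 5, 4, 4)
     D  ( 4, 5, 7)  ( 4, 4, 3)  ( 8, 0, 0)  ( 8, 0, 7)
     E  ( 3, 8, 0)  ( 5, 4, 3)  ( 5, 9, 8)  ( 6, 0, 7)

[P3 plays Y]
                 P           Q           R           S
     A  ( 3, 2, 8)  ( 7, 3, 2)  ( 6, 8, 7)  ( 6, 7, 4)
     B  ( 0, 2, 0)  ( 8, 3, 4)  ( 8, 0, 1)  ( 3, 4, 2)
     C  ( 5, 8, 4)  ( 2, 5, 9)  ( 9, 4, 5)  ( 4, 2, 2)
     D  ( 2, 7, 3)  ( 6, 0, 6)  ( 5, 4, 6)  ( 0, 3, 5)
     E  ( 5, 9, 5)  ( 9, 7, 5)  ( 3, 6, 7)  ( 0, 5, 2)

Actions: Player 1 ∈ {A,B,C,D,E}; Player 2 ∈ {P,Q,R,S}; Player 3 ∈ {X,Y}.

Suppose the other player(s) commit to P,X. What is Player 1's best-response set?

u_1(A vs P,X) = 4
u_1(B vs P,X) = 5
u_1(C vs P,X) = 6
u_1(D vs P,X) = 4
u_1(E vs P,X) = 3
max payoff 6 at {C}

P1 best: {C}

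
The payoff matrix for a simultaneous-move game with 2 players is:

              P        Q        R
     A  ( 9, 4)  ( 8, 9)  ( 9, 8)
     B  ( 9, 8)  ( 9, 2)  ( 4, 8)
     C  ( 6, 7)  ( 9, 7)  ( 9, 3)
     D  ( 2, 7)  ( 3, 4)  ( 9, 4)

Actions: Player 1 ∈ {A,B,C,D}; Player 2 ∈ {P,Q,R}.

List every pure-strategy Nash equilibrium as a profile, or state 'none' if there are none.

Nash profiles: (B,P), (C,Q)

(A,P): not NE [P2→Q gives 9>4]
(A,Q): not NE [P1→C gives 9>8]
(A,R): not NE [P2→Q gives 9>8]
(B,P): NE
(B,Q): not NE [P2→R gives 8>2]
(B,R): not NE [P1→D gives 9>4]
(C,P): not NE [P1→B gives 9>6]
(C,Q): NE
(C,R): not NE [P2→Q gives 7>3]
(D,P): not NE [P1→B gives 9>2]
(D,Q): not NE [P1→C gives 9>3; P2→P gives 7>4]
(D,R): not NE [P2→P gives 7>4]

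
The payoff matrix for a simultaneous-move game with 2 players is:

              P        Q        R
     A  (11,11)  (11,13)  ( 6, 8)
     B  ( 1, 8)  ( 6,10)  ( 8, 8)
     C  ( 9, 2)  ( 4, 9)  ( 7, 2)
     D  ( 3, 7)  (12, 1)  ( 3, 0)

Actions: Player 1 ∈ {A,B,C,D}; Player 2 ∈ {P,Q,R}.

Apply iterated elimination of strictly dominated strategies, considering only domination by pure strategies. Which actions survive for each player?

Survivors P1:{A,D} P2:{P,Q}

P2 drop R (Q beats it: A:13>8 B:10>8 C:9>2 D:1>0)
P1 drop B (A beats it: P:11>1 Q:11>6)
P1 drop C (A beats it: P:11>9 Q:11>4)
P1→{A,D} P2→{P,Q}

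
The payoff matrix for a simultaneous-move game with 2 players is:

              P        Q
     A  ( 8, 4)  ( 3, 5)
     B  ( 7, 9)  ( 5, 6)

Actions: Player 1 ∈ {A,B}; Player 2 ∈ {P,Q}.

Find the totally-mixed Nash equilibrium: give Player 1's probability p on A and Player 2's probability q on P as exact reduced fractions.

P1 indiff ⇒ q·8+(1-q)·3 = q·7+(1-q)·5 ⇒ q(1) = (1-q)(2) ⇒ q = 2/3
P2 indiff ⇒ p·4+(1-p)·9 = p·5+(1-p)·6 ⇒ p(-1) = (1-p)(-3) ⇒ p = 3/4

p=3/4, q=2/3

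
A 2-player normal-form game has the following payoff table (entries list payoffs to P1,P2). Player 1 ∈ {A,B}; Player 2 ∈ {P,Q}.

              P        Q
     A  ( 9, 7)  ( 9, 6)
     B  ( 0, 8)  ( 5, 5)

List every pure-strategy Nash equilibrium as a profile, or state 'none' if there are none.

Nash profiles: (A,P)

(A,P): NE
(A,Q): not NE [P2→P gives 7>6]
(B,P): not NE [P1→A gives 9>0]
(B,Q): not NE [P1→A gives 9>5; P2→P gives 8>5]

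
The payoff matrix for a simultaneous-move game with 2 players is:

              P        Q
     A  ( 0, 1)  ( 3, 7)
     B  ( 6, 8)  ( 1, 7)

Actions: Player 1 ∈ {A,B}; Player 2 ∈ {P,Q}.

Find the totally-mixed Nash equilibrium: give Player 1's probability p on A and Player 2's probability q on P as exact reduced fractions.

P1 indiff ⇒ q·0+(1-q)·3 = q·6+(1-q)·1 ⇒ q(-6) = (1-q)(-2) ⇒ q = 1/4
P2 indiff ⇒ p·1+(1-p)·8 = p·7+(1-p)·7 ⇒ p(-6) = (1-p)(-1) ⇒ p = 1/7

P1 mixes 1/7 on A; P2 mixes 1/4 on P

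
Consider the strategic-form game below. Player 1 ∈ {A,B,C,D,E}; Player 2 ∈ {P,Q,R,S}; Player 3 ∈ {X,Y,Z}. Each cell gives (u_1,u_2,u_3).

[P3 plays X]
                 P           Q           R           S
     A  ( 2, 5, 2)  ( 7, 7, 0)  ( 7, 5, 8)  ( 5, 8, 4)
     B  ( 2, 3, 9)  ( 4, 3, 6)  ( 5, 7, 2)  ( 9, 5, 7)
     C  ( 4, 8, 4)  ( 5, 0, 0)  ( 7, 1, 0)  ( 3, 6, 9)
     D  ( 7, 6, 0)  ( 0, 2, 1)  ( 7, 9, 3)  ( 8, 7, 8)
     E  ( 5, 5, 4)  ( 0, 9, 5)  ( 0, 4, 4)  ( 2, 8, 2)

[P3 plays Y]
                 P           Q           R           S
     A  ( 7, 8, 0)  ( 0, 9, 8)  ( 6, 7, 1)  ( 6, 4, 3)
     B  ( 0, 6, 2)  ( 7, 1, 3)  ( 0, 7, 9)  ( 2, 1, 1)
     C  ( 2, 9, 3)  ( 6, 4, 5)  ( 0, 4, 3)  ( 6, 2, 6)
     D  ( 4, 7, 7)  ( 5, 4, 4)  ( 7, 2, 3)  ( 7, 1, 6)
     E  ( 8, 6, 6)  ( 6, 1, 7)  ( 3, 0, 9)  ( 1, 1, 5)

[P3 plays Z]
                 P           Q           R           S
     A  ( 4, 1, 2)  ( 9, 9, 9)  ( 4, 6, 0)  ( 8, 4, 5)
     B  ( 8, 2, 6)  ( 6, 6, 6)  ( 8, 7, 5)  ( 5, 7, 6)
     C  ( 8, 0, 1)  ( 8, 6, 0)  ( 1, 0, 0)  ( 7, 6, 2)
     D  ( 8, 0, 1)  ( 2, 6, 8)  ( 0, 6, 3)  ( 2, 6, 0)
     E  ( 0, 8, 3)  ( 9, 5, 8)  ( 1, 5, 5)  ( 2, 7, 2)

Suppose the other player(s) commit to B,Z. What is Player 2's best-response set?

u_2(P vs B,Z) = 2
u_2(Q vs B,Z) = 6
u_2(R vs B,Z) = 7
u_2(S vs B,Z) = 7
max payoff 7 at {R,S}

argmax u_2 = {R,S}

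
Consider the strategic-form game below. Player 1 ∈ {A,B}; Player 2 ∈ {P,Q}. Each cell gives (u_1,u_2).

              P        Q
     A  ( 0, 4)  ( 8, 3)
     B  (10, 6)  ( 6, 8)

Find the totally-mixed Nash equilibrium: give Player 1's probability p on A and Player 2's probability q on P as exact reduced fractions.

p=2/3, q=1/6

P1 indiff ⇒ q·0+(1-q)·8 = q·10+(1-q)·6 ⇒ q(-10) = (1-q)(-2) ⇒ q = 1/6
P2 indiff ⇒ p·4+(1-p)·6 = p·3+(1-p)·8 ⇒ p(1) = (1-p)(2) ⇒ p = 2/3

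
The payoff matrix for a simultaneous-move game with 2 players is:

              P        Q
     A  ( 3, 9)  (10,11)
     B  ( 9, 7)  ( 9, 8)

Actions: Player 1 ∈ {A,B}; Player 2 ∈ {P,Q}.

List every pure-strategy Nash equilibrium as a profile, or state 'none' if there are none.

(A,P): not NE [P1→B gives 9>3; P2→Q gives 11>9]
(A,Q): NE
(B,P): not NE [P2→Q gives 8>7]
(B,Q): not NE [P1→A gives 10>9]

PSNE = {(A,Q)}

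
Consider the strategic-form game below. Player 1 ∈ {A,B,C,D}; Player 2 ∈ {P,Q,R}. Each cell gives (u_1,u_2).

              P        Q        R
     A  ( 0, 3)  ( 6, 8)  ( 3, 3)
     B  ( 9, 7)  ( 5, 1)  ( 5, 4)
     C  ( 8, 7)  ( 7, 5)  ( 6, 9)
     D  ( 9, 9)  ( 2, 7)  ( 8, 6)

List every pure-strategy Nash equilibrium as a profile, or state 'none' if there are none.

NE set: (B,P), (D,P)

(A,P): not NE [P1→D gives 9>0; P2→Q gives 8>3]
(A,Q): not NE [P1→C gives 7>6]
(A,R): not NE [P1→D gives 8>3; P2→Q gives 8>3]
(B,P): NE
(B,Q): not NE [P1→C gives 7>5; P2→P gives 7>1]
(B,R): not NE [P1→D gives 8>5; P2→P gives 7>4]
(C,P): not NE [P1→D gives 9>8; P2→R gives 9>7]
(C,Q): not NE [P2→R gives 9>5]
(C,R): not NE [P1→D gives 8>6]
(D,P): NE
(D,Q): not NE [P1→C gives 7>2; P2→P gives 9>7]
(D,R): not NE [P2→P gives 9>6]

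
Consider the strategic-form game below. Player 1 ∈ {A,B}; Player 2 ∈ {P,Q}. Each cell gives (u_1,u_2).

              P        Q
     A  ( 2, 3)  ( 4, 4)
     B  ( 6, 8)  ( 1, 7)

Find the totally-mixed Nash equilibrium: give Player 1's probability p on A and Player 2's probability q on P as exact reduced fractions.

P1 indiff ⇒ q·2+(1-q)·4 = q·6+(1-q)·1 ⇒ q(-4) = (1-q)(-3) ⇒ q = 3/7
P2 indiff ⇒ p·3+(1-p)·8 = p·4+(1-p)·7 ⇒ p(-1) = (1-p)(-1) ⇒ p = 1/2

P1 mixes 1/2 on A; P2 mixes 3/7 on P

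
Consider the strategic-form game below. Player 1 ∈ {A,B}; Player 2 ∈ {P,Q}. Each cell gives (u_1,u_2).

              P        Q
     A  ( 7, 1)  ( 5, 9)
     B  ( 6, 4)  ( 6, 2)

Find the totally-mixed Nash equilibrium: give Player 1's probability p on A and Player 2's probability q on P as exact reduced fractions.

P1 indiff ⇒ q·7+(1-q)·5 = q·6+(1-q)·6 ⇒ q(1) = (1-q)(1) ⇒ q = 1/2
P2 indiff ⇒ p·1+(1-p)·4 = p·9+(1-p)·2 ⇒ p(-8) = (1-p)(-2) ⇒ p = 1/5

P1 mixes 1/5 on A; P2 mixes 1/2 on P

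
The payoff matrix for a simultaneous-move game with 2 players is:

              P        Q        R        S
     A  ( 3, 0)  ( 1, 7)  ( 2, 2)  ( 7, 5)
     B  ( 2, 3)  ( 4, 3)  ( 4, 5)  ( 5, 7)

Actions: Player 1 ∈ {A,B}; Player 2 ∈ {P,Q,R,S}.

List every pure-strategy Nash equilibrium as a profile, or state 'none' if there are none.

(A,P): not NE [P2→Q gives 7>0]
(A,Q): not NE [P1→B gives 4>1]
(A,R): not NE [P1→B gives 4>2; P2→Q gives 7>2]
(A,S): not NE [P2→Q gives 7>5]
(B,P): not NE [P1→A gives 3>2; P2→S gives 7>3]
(B,Q): not NE [P2→S gives 7>3]
(B,R): not NE [P2→S gives 7>5]
(B,S): not NE [P1→A gives 7>5]

Equilibria: none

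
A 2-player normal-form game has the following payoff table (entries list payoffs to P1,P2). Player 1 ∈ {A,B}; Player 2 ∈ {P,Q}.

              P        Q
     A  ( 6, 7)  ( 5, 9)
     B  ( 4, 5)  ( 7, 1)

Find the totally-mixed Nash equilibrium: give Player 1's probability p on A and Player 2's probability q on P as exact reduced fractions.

p=2/3, q=1/2

P1 indiff ⇒ q·6+(1-q)·5 = q·4+(1-q)·7 ⇒ q(2) = (1-q)(2) ⇒ q = 1/2
P2 indiff ⇒ p·7+(1-p)·5 = p·9+(1-p)·1 ⇒ p(-2) = (1-p)(-4) ⇒ p = 2/3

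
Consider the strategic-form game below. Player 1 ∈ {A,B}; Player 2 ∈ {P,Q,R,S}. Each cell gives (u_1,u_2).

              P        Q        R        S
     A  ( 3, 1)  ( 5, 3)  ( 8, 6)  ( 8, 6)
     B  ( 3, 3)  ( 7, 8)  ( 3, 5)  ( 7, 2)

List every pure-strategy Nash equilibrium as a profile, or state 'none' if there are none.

(A,P): not NE [P2→S gives 6>1]
(A,Q): not NE [P1→B gives 7>5; P2→S gives 6>3]
(A,R): NE
(A,S): NE
(B,P): not NE [P2→Q gives 8>3]
(B,Q): NE
(B,R): not NE [P1→A gives 8>3; P2→Q gives 8>5]
(B,S): not NE [P1→A gives 8>7; P2→Q gives 8>2]

PSNE = {(A,R), (A,S), (B,Q)}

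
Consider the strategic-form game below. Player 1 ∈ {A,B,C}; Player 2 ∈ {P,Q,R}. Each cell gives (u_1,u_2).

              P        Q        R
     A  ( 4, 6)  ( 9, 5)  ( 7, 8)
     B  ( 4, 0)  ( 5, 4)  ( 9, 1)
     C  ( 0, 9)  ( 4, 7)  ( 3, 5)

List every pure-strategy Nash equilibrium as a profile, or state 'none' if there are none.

(A,P): not NE [P2→R gives 8>6]
(A,Q): not NE [P2→R gives 8>5]
(A,R): not NE [P1→B gives 9>7]
(B,P): not NE [P2→Q gives 4>0]
(B,Q): not NE [P1→A gives 9>5]
(B,R): not NE [P2→Q gives 4>1]
(C,P): not NE [P1→B gives 4>0]
(C,Q): not NE [P1→A gives 9>4; P2→P gives 9>7]
(C,R): not NE [P1→B gives 9>3; P2→P gives 9>5]

No pure NE.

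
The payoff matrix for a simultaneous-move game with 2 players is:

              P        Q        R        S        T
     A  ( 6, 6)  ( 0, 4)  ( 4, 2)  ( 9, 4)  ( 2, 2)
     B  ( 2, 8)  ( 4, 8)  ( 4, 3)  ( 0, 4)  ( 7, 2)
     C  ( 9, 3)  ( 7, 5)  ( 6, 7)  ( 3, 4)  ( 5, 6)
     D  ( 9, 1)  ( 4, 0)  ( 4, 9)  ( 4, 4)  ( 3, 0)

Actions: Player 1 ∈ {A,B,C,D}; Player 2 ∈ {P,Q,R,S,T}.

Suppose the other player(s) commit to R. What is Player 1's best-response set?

P1 best: {C}

u_1(A vs R) = 4
u_1(B vs R) = 4
u_1(C vs R) = 6
u_1(D vs R) = 4
max payoff 6 at {C}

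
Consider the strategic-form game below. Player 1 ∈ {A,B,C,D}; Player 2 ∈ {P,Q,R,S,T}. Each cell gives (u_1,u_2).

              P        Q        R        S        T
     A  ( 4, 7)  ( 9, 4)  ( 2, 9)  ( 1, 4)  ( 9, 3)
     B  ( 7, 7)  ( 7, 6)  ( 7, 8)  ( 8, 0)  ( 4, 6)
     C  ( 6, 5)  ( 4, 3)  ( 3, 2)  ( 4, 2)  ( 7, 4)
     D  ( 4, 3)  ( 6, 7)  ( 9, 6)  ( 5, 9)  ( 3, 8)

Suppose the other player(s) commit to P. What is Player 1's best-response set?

u_1(A vs P) = 4
u_1(B vs P) = 7
u_1(C vs P) = 6
u_1(D vs P) = 4
max payoff 7 at {B}

argmax u_1 = {B}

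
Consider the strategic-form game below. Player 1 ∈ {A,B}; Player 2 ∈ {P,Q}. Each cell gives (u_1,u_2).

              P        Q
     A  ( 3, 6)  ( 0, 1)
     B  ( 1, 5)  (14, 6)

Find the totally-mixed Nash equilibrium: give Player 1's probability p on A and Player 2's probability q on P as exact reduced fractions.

P1 indiff ⇒ q·3+(1-q)·0 = q·1+(1-q)·14 ⇒ q(2) = (1-q)(14) ⇒ q = 7/8
P2 indiff ⇒ p·6+(1-p)·5 = p·1+(1-p)·6 ⇒ p(5) = (1-p)(1) ⇒ p = 1/6

P1 mixes 1/6 on A; P2 mixes 7/8 on P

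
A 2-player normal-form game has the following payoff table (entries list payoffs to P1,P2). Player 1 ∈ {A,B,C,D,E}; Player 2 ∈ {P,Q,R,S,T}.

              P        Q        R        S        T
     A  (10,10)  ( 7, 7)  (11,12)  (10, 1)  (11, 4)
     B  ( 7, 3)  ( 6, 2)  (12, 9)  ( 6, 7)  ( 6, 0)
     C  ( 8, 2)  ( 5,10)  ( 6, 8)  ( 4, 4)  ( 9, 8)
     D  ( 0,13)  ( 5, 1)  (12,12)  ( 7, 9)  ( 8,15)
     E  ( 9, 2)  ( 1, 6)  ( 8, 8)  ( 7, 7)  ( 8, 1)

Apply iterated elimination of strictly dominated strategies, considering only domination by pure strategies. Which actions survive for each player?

P1 drop C (A beats it: P:10>8 Q:7>5 R:11>6 S:10>4 T:11>9)
P1 drop E (A beats it: P:10>9 Q:7>1 R:11>8 S:10>7 T:11>8)
P2 drop Q (P beats it: A:10>7 B:3>2 D:13>1)
P2 drop S (R beats it: A:12>1 B:9>7 D:12>9)
P1→{A,B,D} P2→{P,R,T}

Remaining: P1:{A,B,D} P2:{P,R,T}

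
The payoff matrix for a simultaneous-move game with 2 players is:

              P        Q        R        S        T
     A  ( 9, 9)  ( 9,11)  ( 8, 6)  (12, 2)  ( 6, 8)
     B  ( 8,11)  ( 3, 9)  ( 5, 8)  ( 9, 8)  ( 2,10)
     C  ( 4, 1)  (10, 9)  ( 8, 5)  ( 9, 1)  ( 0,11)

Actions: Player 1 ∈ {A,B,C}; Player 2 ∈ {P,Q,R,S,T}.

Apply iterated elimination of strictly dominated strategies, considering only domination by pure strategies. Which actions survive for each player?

P1 drop B (A beats it: P:9>8 Q:9>3 R:8>5 S:12>9 T:6>2)
P2 drop P (Q beats it: A:11>9 C:9>1)
P2 drop R (Q beats it: A:11>6 C:9>5)
P2 drop S (Q beats it: A:11>2 C:9>1)
P1→{A,C} P2→{Q,T}

Remaining: P1:{A,C} P2:{Q,T}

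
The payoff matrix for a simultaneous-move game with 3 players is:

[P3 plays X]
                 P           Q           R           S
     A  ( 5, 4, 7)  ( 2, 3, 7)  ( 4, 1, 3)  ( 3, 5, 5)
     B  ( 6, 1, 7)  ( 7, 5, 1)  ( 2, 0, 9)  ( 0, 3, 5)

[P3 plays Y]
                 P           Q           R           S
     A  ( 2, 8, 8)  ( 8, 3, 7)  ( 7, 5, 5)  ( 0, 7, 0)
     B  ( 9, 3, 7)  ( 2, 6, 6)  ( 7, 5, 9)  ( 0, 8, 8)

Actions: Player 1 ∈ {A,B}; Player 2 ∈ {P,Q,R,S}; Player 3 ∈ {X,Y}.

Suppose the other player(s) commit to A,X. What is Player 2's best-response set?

argmax u_2 = {S}

u_2(P vs A,X) = 4
u_2(Q vs A,X) = 3
u_2(R vs A,X) = 1
u_2(S vs A,X) = 5
max payoff 5 at {S}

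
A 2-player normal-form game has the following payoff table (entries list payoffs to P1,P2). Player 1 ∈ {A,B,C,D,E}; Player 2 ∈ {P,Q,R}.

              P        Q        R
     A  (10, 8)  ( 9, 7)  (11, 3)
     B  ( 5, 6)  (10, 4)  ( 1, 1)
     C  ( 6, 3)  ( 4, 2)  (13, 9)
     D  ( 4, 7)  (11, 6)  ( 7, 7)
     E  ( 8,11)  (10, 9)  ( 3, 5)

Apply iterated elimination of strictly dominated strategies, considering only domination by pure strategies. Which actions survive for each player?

P2 drop Q (P beats it: A:8>7 B:6>4 C:3>2 D:7>6 E:11>9)
P1 drop B (A beats it: P:10>5 R:11>1)
P1 drop D (A beats it: P:10>4 R:11>7)
P1 drop E (A beats it: P:10>8 R:11>3)
P1→{A,C} P2→{P,R}

IESDS → P1:{A,C} P2:{P,R}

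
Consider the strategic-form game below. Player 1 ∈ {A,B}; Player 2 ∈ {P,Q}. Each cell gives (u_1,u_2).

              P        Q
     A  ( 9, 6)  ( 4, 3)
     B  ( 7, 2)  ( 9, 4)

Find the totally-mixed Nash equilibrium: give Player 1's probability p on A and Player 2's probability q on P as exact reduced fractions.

P1 mixes 2/5 on A; P2 mixes 5/7 on P

P1 indiff ⇒ q·9+(1-q)·4 = q·7+(1-q)·9 ⇒ q(2) = (1-q)(5) ⇒ q = 5/7
P2 indiff ⇒ p·6+(1-p)·2 = p·3+(1-p)·4 ⇒ p(3) = (1-p)(2) ⇒ p = 2/5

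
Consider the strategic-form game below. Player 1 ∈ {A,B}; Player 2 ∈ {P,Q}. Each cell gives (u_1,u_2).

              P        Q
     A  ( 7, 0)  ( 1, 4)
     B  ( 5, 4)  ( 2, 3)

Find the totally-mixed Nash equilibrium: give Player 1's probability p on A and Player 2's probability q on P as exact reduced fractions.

P1 indiff ⇒ q·7+(1-q)·1 = q·5+(1-q)·2 ⇒ q(2) = (1-q)(1) ⇒ q = 1/3
P2 indiff ⇒ p·0+(1-p)·4 = p·4+(1-p)·3 ⇒ p(-4) = (1-p)(-1) ⇒ p = 1/5

P1 mixes 1/5 on A; P2 mixes 1/3 on P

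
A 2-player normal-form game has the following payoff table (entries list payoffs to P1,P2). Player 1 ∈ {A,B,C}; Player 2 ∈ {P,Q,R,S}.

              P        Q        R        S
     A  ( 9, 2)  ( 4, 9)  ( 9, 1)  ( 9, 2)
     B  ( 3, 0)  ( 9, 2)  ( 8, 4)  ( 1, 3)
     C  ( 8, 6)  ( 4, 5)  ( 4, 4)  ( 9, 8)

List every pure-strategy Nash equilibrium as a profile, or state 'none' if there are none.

(A,P): not NE [P2→Q gives 9>2]
(A,Q): not NE [P1→B gives 9>4]
(A,R): not NE [P2→Q gives 9>1]
(A,S): not NE [P2→Q gives 9>2]
(B,P): not NE [P1→A gives 9>3; P2→R gives 4>0]
(B,Q): not NE [P2→R gives 4>2]
(B,R): not NE [P1→A gives 9>8]
(B,S): not NE [P1→C gives 9>1; P2→R gives 4>3]
(C,P): not NE [P1→A gives 9>8; P2→S gives 8>6]
(C,Q): not NE [P1→B gives 9>4; P2→S gives 8>5]
(C,R): not NE [P1→A gives 9>4; P2→S gives 8>4]
(C,S): NE

PSNE = {(C,S)}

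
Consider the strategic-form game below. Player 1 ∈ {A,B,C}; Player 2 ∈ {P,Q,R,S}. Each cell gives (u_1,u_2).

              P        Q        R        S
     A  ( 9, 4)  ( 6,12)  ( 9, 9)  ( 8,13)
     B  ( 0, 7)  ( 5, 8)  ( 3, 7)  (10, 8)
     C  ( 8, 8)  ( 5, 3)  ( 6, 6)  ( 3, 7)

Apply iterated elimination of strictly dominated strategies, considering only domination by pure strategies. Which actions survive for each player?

P1 drop C (A beats it: P:9>8 Q:6>5 R:9>6 S:8>3)
P2 drop P (Q beats it: A:12>4 B:8>7)
P2 drop R (Q beats it: A:12>9 B:8>7)
P1→{A,B} P2→{Q,S}

Remaining: P1:{A,B} P2:{Q,S}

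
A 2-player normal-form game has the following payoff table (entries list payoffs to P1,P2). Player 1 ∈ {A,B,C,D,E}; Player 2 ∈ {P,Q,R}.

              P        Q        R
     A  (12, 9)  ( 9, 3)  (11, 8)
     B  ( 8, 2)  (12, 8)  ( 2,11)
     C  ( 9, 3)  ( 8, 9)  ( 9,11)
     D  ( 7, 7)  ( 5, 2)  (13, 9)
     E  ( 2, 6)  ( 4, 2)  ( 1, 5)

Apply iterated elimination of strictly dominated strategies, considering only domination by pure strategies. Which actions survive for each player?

Survivors P1:{A,D} P2:{P,R}

P1 drop C (A beats it: P:12>9 Q:9>8 R:11>9)
P1 drop E (A beats it: P:12>2 Q:9>4 R:11>1)
P2 drop Q (R beats it: A:8>3 B:11>8 D:9>2)
P1 drop B (A beats it: P:12>8 R:11>2)
P1→{A,D} P2→{P,R}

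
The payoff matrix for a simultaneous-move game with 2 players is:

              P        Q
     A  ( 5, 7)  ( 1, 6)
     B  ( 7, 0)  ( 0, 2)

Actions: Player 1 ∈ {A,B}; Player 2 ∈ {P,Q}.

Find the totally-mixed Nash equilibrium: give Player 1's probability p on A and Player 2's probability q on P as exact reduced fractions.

P1 indiff ⇒ q·5+(1-q)·1 = q·7+(1-q)·0 ⇒ q(-2) = (1-q)(-1) ⇒ q = 1/3
P2 indiff ⇒ p·7+(1-p)·0 = p·6+(1-p)·2 ⇒ p(1) = (1-p)(2) ⇒ p = 2/3

p=2/3, q=1/3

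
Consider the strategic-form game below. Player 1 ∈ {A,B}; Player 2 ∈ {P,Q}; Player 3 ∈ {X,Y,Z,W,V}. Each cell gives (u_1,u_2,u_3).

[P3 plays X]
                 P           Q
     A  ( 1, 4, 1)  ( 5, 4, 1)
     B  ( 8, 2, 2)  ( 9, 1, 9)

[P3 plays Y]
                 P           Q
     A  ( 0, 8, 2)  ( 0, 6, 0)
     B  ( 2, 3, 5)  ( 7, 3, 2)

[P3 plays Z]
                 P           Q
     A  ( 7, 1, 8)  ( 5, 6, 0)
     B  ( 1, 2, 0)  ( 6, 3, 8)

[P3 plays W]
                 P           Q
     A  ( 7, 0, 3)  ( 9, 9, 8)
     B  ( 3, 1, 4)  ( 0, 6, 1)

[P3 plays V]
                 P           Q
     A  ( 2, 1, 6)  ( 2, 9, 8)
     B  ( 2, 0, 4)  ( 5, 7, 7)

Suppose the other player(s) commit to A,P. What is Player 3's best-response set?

u_3(X vs A,P) = 1
u_3(Y vs A,P) = 2
u_3(Z vs A,P) = 8
u_3(W vs A,P) = 3
u_3(V vs A,P) = 6
max payoff 8 at {Z}

BR_3 = {Z}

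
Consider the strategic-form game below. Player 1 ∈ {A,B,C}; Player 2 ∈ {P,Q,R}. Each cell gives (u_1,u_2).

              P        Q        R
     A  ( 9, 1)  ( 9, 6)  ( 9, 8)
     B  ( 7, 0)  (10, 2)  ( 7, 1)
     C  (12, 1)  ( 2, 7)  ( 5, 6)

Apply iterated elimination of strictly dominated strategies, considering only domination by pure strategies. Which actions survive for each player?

Remaining: P1:{A,B} P2:{Q,R}

P2 drop P (Q beats it: A:6>1 B:2>0 C:7>1)
P1 drop C (A beats it: Q:9>2 R:9>5)
P1→{A,B} P2→{Q,R}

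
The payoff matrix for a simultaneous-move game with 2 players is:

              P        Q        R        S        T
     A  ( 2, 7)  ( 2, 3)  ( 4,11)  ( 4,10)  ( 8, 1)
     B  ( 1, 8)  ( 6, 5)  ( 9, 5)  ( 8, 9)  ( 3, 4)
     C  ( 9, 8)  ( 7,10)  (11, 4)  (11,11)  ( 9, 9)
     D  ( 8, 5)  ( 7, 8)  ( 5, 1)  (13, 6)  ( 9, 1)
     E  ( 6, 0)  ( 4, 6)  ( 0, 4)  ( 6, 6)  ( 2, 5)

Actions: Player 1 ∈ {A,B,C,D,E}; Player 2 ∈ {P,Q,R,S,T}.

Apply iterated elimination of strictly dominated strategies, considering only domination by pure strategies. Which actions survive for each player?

P1 drop A (C beats it: P:9>2 Q:7>2 R:11>4 S:11>4 T:9>8)
P1 drop B (C beats it: P:9>1 Q:7>6 R:11>9 S:11>8 T:9>3)
P1 drop E (C beats it: P:9>6 Q:7>4 R:11>0 S:11>6 T:9>2)
P2 drop P (Q beats it: C:10>8 D:8>5)
P2 drop R (Q beats it: C:10>4 D:8>1)
P2 drop T (Q beats it: C:10>9 D:8>1)
P1→{C,D} P2→{Q,S}

IESDS → P1:{C,D} P2:{Q,S}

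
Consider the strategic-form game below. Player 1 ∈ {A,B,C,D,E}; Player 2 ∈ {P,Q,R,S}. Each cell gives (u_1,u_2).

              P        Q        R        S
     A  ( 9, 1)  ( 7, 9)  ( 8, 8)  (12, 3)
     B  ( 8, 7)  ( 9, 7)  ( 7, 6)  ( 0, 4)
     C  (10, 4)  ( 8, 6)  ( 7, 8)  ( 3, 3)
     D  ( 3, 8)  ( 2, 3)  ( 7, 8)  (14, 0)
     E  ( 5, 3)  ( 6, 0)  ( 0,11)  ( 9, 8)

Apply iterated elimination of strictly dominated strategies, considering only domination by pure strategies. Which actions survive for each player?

Survivors P1:{A,B,C} P2:{P,Q,R}

P1 drop E (A beats it: P:9>5 Q:7>6 R:8>0 S:12>9)
P2 drop S (Q beats it: A:9>3 B:7>4 C:6>3 D:3>0)
P1 drop D (A beats it: P:9>3 Q:7>2 R:8>7)
P1→{A,B,C} P2→{P,Q,R}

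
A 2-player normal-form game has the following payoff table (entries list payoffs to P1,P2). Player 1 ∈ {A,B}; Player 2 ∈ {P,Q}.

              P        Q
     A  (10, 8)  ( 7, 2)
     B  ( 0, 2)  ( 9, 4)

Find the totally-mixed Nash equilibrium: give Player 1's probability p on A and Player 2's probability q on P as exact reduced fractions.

p=1/4, q=1/6

P1 indiff ⇒ q·10+(1-q)·7 = q·0+(1-q)·9 ⇒ q(10) = (1-q)(2) ⇒ q = 1/6
P2 indiff ⇒ p·8+(1-p)·2 = p·2+(1-p)·4 ⇒ p(6) = (1-p)(2) ⇒ p = 1/4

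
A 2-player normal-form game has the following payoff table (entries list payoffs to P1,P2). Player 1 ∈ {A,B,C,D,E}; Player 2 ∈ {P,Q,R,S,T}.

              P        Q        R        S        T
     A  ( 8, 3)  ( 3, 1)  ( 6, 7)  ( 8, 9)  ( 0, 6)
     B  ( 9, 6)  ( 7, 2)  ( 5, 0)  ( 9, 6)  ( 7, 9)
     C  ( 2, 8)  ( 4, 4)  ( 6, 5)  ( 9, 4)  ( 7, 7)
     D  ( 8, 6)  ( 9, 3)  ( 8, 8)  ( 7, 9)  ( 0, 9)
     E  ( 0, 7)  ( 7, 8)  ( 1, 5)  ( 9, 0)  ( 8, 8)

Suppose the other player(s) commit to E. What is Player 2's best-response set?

u_2(P vs E) = 7
u_2(Q vs E) = 8
u_2(R vs E) = 5
u_2(S vs E) = 0
u_2(T vs E) = 8
max payoff 8 at {Q,T}

BR_2 = {Q,T}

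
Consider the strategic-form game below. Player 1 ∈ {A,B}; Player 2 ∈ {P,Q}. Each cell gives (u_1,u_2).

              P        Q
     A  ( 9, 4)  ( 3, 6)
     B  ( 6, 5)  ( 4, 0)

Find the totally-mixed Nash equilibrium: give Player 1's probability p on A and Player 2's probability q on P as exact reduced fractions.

P1 indiff ⇒ q·9+(1-q)·3 = q·6+(1-q)·4 ⇒ q(3) = (1-q)(1) ⇒ q = 1/4
P2 indiff ⇒ p·4+(1-p)·5 = p·6+(1-p)·0 ⇒ p(-2) = (1-p)(-5) ⇒ p = 5/7

p=5/7, q=1/4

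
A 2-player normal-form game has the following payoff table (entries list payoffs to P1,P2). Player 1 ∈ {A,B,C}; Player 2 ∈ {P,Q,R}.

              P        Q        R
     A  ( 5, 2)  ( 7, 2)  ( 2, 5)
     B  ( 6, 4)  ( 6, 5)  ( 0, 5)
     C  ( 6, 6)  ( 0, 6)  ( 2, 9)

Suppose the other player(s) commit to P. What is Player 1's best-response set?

P1 best: {B,C}

u_1(A vs P) = 5
u_1(B vs P) = 6
u_1(C vs P) = 6
max payoff 6 at {B,C}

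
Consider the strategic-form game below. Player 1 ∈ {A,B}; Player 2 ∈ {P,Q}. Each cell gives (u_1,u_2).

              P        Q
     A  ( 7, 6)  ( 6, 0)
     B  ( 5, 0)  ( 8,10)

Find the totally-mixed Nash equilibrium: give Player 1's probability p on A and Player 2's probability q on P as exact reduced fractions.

P1 indiff ⇒ q·7+(1-q)·6 = q·5+(1-q)·8 ⇒ q(2) = (1-q)(2) ⇒ q = 1/2
P2 indiff ⇒ p·6+(1-p)·0 = p·0+(1-p)·10 ⇒ p(6) = (1-p)(10) ⇒ p = 5/8

p=5/8, q=1/2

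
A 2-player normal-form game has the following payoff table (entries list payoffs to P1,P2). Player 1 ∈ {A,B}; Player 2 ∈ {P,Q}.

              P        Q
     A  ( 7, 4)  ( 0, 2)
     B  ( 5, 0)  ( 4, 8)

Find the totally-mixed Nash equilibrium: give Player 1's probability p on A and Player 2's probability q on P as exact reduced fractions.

P1 indiff ⇒ q·7+(1-q)·0 = q·5+(1-q)·4 ⇒ q(2) = (1-q)(4) ⇒ q = 2/3
P2 indiff ⇒ p·4+(1-p)·0 = p·2+(1-p)·8 ⇒ p(2) = (1-p)(8) ⇒ p = 4/5

(p,q) = (4/5, 2/3)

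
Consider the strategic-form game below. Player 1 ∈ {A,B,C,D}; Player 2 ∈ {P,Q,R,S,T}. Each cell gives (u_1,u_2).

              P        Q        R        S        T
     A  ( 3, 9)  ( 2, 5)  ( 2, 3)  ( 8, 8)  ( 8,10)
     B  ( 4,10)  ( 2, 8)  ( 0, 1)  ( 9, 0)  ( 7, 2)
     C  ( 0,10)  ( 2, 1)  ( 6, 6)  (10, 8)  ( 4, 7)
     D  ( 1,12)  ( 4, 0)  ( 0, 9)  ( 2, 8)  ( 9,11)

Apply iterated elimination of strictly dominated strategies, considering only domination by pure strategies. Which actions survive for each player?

Remaining: P1:{A,B,D} P2:{P,T}

P2 drop Q (P beats it: A:9>5 B:10>8 C:10>1 D:12>0)
P2 drop R (P beats it: A:9>3 B:10>1 C:10>6 D:12>9)
P2 drop S (P beats it: A:9>8 B:10>0 C:10>8 D:12>8)
P1 drop C (A beats it: P:3>0 T:8>4)
P1→{A,B,D} P2→{P,T}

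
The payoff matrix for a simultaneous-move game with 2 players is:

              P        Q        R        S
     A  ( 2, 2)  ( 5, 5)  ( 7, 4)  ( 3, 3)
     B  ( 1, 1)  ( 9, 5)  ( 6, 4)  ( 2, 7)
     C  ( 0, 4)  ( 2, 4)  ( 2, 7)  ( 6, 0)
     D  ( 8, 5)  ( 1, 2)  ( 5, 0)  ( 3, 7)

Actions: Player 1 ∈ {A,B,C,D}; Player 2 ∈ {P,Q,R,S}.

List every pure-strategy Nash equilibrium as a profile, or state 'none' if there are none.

Equilibria: none

(A,P): not NE [P1→D gives 8>2; P2→Q gives 5>2]
(A,Q): not NE [P1→B gives 9>5]
(A,R): not NE [P2→Q gives 5>4]
(A,S): not NE [P1→C gives 6>3; P2→Q gives 5>3]
(B,P): not NE [P1→D gives 8>1; P2→S gives 7>1]
(B,Q): not NE [P2→S gives 7>5]
(B,R): not NE [P1→A gives 7>6; P2→S gives 7>4]
(B,S): not NE [P1→C gives 6>2]
(C,P): not NE [P1→D gives 8>0; P2→R gives 7>4]
(C,Q): not NE [P1→B gives 9>2; P2→R gives 7>4]
(C,R): not NE [P1→A gives 7>2]
(C,S): not NE [P2→R gives 7>0]
(D,P): not NE [P2→S gives 7>5]
(D,Q): not NE [P1→B gives 9>1; P2→S gives 7>2]
(D,R): not NE [P1→A gives 7>5; P2→S gives 7>0]
(D,S): not NE [P1→C gives 6>3]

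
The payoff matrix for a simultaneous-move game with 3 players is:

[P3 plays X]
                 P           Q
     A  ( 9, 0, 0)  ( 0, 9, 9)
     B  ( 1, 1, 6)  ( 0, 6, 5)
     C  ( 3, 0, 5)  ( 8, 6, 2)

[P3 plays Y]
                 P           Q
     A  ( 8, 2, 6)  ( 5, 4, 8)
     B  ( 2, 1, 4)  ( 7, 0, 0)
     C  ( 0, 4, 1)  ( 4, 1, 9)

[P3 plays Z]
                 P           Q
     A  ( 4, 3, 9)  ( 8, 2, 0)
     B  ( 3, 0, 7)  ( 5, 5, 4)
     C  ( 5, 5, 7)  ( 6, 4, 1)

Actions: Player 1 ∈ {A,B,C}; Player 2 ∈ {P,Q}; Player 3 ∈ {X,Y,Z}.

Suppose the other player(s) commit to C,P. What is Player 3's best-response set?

argmax u_3 = {Z}

u_3(X vs C,P) = 5
u_3(Y vs C,P) = 1
u_3(Z vs C,P) = 7
max payoff 7 at {Z}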